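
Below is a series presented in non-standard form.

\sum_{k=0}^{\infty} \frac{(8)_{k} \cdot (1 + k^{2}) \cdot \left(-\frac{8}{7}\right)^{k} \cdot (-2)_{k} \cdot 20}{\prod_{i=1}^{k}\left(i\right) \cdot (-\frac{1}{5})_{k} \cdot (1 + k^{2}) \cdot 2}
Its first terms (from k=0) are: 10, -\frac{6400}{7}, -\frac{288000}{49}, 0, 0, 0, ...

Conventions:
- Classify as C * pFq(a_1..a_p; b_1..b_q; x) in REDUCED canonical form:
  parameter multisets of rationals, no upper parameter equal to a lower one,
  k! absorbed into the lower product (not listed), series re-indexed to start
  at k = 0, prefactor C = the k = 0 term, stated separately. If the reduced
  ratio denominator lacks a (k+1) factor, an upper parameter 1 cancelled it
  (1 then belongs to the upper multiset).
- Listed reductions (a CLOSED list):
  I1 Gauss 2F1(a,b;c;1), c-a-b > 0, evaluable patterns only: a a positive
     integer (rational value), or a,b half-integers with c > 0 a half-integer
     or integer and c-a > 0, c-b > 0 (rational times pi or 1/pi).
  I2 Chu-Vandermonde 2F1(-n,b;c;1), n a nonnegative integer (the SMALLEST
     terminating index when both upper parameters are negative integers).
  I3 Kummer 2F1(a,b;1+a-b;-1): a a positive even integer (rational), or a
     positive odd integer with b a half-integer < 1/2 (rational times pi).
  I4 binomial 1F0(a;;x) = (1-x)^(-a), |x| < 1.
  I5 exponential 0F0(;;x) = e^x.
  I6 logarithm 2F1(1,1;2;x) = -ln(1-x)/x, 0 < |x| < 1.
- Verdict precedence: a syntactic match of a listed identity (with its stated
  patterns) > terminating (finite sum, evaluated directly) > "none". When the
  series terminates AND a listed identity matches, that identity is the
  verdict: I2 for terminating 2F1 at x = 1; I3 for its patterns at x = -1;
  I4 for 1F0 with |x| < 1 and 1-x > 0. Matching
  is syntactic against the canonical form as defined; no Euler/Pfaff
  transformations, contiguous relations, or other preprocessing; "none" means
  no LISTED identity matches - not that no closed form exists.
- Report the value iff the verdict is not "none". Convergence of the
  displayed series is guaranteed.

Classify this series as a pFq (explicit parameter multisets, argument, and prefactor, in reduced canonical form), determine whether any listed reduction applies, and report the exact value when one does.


Canonical form: C = 10 times 2F1 with upper {-2, 8}, lower {-\frac{1}{5}}, x = -\frac{8}{7}. Verdict: terminating. With -2 upstairs the series is a 3-term polynomial sum; evaluated term by term. Its exact value is -\frac{332310}{49}.

Structural cue: t_0 being 10, the product of the first k integers (prefactor 10) is k!.
Consecutive-term ratio: r(k) = -\frac{8}{7} * (k-2) (k+8) / [(k-\frac{1}{5}) (k+1)] - poly over poly, x = -\frac{8}{7} from leading terms; C = 10 at k = 0.


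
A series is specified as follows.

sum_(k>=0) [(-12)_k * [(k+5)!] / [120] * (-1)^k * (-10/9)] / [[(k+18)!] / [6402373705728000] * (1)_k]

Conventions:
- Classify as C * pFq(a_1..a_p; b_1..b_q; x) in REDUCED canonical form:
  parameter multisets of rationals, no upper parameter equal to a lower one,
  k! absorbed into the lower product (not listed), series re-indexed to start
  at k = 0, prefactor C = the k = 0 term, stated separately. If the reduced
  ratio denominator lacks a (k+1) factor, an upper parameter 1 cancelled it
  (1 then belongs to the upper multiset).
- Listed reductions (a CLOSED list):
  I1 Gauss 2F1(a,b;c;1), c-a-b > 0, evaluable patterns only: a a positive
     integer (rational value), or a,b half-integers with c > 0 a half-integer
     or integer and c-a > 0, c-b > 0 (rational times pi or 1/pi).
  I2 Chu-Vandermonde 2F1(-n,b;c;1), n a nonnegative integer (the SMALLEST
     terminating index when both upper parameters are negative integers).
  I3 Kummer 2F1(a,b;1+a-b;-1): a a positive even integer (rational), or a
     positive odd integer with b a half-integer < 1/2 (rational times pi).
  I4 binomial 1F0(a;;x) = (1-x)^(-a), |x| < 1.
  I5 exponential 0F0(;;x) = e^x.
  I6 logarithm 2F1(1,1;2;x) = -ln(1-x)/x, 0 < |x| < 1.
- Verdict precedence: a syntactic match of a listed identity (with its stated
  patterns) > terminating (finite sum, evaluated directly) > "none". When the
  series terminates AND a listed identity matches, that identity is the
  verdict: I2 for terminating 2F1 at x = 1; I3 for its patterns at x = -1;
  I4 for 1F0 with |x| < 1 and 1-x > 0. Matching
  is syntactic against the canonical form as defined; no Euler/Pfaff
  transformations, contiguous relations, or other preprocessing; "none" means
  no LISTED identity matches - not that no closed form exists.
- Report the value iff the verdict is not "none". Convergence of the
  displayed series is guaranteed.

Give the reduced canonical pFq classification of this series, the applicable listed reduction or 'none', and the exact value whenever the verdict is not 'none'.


Prefactor -10/9, argument -1: 2F1 with upper {-12, 6} over lower {19}. Verdict: Kummer's theorem (I3) matches (x = -1; c = 19 equals 1+a-b for upper {-12, 6}: listed pattern). Exact value: -136/3.

Key step: t_0 being -10/9, the factorial ratio (C = -10/9) (k+a-1)!/(a-1)! is a rising factorial (a)_k.
Step ratio: r(k) = (-1) * (k-12) (k+6) / [(k+19) (k+1)] - rational in k, leading ratio (-1); with t_0 = -10/9, classification follows.


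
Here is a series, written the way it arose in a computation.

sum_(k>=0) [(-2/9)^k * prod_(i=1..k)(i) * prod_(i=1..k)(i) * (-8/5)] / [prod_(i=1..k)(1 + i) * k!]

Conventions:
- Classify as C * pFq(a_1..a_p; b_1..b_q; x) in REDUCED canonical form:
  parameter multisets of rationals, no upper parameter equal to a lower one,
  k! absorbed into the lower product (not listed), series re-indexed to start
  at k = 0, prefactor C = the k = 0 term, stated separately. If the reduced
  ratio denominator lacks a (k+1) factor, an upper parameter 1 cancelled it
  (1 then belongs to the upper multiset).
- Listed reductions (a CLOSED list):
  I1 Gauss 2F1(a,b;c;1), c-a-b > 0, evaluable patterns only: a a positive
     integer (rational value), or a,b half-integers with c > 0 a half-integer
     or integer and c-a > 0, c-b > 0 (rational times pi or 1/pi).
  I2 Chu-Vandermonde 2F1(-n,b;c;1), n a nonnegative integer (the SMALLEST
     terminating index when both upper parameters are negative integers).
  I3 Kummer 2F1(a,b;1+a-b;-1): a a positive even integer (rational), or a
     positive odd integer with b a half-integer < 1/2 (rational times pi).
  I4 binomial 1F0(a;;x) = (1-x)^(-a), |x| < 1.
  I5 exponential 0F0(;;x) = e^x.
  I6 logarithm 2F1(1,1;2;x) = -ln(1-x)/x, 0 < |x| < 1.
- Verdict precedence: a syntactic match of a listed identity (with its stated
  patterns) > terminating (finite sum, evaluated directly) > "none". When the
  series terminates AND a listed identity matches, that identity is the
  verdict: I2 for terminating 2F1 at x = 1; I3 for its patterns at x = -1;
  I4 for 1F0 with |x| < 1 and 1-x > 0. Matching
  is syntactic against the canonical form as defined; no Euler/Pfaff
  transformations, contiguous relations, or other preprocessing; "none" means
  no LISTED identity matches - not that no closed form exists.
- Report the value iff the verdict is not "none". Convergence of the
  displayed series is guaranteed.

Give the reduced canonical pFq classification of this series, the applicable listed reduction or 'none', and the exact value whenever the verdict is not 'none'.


Reduced: x = -2/9, 2F1, upper = {1, 1}, lower = {2}, C = -8/5. Verdict: the logarithmic series (I6) fires (the logarithm: parameters (1,1;2), x = -2/9). Its exact value is (-36/5) * ln(11/9).

The tell: from the first term -8/5: the lower running product (prefactor -8/5) is a rising factorial.
Consecutive-term ratio: r(k) = (-2/9) * (k+1) (k+1) / [(k+2) (k+1)] - poly over poly, x = (-2/9) from leading terms; C = -8/5 at k = 0.


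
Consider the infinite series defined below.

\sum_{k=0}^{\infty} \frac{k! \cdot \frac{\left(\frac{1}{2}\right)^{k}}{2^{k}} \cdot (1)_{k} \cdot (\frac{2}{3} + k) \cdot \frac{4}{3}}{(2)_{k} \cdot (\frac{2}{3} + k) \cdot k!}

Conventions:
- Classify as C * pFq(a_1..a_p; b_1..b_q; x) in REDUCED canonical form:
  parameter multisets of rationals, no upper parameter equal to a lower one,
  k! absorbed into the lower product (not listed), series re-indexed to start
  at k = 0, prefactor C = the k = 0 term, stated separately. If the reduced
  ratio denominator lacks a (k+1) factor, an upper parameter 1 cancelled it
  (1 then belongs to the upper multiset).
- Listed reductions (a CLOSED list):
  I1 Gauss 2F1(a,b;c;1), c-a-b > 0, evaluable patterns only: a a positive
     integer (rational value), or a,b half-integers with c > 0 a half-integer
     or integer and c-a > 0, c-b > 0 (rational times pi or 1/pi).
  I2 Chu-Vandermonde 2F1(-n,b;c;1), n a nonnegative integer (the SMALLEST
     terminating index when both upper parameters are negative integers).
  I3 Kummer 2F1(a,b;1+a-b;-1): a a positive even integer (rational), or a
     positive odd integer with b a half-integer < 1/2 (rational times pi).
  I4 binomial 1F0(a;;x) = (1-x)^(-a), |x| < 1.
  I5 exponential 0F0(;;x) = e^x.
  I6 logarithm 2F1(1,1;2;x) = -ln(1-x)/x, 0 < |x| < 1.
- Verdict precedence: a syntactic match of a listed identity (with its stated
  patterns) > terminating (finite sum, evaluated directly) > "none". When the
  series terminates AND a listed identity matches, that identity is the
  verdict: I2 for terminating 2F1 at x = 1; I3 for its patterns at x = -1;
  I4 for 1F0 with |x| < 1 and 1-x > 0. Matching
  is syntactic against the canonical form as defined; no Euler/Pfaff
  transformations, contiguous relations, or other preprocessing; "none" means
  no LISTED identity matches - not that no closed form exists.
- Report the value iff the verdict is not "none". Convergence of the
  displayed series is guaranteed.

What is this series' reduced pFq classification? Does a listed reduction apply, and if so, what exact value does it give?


The series (x = \frac{1}{4}) is 2F1: upper {1, 1}, lower {2}, prefactor \frac{4}{3}. Verdict: logarithm (I6) fires (the logarithm: parameters (1,1;2), x = \frac{1}{4}). Its exact value is \left(-\frac{16}{3}\right) \cdot \ln\left(\frac{3}{4}\right).

The tell: with t_0 = \frac{4}{3}, k + 2/3 divides numerator and denominator alike; prefactor 4/3 after cancelling.
Ratio: r(k) = \frac{1}{4} * (k+1) (k+1) / [(k+2) (k+1)] ; factor over Q: parameters, x = \frac{1}{4}, and C = \frac{4}{3}.


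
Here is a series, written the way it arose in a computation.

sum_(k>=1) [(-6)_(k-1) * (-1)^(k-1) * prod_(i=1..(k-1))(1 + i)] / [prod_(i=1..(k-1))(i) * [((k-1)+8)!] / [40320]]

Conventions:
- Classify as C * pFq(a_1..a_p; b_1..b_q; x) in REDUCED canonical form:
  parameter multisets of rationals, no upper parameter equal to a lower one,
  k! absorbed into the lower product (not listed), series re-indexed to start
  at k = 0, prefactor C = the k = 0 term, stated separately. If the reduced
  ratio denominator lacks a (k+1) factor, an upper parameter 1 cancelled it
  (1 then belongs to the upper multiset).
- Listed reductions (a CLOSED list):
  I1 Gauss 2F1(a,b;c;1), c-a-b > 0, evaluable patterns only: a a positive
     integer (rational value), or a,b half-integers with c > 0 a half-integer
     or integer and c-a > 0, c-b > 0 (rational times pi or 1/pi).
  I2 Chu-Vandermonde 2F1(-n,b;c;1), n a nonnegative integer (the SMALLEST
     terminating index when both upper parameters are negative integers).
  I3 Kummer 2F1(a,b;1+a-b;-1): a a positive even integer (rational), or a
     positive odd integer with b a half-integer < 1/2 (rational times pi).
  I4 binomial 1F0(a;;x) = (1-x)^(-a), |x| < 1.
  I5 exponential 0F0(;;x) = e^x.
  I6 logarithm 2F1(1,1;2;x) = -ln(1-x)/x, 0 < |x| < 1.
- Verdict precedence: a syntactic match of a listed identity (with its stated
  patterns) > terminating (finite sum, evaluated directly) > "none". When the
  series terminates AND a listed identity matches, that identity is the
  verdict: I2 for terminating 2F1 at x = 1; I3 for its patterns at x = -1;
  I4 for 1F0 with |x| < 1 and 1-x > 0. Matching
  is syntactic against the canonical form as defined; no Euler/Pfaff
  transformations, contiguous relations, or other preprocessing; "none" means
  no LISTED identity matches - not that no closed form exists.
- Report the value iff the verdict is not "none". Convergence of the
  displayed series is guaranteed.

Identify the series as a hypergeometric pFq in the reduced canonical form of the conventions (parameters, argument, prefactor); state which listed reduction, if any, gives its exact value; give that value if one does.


Structural cue: with t_0 = 1, the denominator's factorial ratio (C = 1) is a lower Pochhammer.
Adjacent-term ratio: r(k) = (-1) * (k-6) (k+2) / [(k+9) (k+1)] ; factor over Q: parameters, x = (-1), and C = 1.

Canonical form: C = 1 times 2F1 with upper {-6, 2}, lower {9}, x = -1. Verdict: this is Kummer (I3) (x = -1; c = 9 equals 1+a-b for upper {-6, 2}: listed pattern). Sum: 4.


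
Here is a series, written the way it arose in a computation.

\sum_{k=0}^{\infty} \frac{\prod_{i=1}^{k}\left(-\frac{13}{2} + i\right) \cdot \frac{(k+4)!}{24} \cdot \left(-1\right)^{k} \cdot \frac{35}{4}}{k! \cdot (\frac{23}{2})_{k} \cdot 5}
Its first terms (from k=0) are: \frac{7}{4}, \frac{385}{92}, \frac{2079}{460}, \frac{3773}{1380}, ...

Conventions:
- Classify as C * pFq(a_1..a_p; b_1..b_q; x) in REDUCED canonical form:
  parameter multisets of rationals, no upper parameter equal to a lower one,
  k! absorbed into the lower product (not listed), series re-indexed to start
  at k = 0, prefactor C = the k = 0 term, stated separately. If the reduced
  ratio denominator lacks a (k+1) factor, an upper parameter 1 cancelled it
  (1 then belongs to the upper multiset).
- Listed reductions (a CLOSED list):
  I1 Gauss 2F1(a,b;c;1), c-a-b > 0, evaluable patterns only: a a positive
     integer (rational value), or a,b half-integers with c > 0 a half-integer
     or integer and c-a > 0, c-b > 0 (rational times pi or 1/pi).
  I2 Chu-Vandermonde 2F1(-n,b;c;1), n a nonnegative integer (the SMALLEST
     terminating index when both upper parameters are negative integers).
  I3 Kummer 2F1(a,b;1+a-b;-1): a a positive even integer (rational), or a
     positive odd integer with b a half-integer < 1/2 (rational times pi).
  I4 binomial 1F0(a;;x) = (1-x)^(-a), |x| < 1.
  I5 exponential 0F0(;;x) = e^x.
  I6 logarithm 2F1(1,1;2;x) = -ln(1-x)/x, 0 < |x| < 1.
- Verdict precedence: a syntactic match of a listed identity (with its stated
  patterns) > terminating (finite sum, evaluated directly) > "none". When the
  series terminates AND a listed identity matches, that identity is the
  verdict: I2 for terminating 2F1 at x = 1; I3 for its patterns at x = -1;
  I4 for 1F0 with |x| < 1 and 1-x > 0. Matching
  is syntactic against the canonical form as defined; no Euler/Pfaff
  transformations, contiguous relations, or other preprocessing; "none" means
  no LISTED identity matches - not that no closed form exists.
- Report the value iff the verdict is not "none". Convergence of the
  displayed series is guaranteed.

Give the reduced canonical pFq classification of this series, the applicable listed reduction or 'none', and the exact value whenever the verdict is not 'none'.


Reduced: x = -1, 2F1, upper = {-\frac{11}{2}, 5}, lower = {\frac{23}{2}}, C = \frac{7}{4}. Verdict at x = -1: the Kummer evaluation I3 matches (x = -1; c = \frac{23}{2} equals 1+a-b for upper {-\frac{11}{2}, 5}: listed pattern). Hence: \frac{305540235}{67108864} \cdot \pi.

First insight: t_0 being \frac{7}{4}, the running product (prefactor 7/4) telescopes to a rising factorial.
Adjacent-term ratio: r(k) = -1 * (k-\frac{11}{2}) (k+5) / [(k+\frac{23}{2}) (k+1)] ; factor over Q: parameters, x = -1, and C = \frac{7}{4}.


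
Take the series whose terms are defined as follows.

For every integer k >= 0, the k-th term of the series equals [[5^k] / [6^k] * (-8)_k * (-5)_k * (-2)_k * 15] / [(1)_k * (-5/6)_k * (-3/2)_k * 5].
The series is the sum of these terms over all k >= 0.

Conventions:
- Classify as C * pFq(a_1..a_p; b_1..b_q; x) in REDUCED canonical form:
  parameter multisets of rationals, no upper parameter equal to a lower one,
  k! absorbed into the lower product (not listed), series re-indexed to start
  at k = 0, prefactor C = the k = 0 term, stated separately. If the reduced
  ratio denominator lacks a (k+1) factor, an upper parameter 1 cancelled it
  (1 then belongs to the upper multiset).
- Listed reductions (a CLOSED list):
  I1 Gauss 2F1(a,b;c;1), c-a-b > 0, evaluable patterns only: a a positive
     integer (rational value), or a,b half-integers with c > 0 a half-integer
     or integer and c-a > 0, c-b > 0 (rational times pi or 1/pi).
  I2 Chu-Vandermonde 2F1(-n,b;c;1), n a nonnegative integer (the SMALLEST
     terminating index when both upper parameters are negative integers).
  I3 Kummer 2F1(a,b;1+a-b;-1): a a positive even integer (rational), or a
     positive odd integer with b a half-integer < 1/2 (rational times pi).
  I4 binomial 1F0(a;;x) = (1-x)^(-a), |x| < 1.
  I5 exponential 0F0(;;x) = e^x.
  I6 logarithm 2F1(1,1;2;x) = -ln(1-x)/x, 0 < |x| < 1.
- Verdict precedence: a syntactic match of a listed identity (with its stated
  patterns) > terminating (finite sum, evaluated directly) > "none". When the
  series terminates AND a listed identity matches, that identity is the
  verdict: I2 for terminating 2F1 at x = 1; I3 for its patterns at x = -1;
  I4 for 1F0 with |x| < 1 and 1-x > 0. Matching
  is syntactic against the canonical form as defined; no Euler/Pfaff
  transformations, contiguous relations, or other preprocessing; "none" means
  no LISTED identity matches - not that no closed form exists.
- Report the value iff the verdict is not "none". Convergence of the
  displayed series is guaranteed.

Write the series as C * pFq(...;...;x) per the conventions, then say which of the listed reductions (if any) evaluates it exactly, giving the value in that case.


Key step: with t_0 = 3, (1)_k (C = 3) is k! itself.
Adjacent-term ratio: r(k) = (5/6) * (k-8) (k-5) (k-2) / [(k-3/2) (k-5/6) (k+1)] - poly over poly, x = (5/6) from leading terms; C = 3 at k = 0.

Canonical form: C = 3 times 3F2 with upper {-8, -5, -2}, lower {-3/2, -5/6}, x = 5/6. Verdict: terminating - upper -2 stops the sum at k = 2; the 3 terms are added exactly. Sum: -22557.


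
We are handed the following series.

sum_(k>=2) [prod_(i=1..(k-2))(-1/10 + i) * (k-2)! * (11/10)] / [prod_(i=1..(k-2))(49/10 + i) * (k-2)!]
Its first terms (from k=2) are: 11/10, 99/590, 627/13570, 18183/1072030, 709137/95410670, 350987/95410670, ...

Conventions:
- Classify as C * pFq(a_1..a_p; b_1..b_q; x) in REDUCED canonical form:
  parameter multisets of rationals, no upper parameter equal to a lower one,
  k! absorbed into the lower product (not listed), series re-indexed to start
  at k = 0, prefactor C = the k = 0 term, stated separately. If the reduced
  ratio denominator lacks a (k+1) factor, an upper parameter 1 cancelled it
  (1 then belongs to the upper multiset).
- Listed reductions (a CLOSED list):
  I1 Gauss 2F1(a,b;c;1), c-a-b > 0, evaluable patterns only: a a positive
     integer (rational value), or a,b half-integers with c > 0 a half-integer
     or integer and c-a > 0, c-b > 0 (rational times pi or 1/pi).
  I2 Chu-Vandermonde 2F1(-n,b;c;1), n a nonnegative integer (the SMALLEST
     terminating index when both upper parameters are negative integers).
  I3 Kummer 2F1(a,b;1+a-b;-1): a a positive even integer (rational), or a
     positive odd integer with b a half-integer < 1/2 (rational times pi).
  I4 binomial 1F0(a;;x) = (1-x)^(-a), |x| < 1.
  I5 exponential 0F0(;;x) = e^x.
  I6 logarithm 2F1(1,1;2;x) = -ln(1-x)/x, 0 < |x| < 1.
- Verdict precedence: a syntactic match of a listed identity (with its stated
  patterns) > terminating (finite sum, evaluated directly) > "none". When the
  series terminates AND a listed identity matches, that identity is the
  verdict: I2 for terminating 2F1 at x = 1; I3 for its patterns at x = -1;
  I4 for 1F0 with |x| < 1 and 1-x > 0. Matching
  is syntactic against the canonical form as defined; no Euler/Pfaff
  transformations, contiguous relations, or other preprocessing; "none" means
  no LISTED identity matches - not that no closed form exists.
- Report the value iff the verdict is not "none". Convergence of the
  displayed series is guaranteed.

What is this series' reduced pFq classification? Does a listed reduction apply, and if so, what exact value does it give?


Classification (C = 11/10): 2F1 with upper {9/10, 1}, lower {59/10}, argument x = 1. Verdict at x = 1: the Gauss summation I1 matches (x = 1: the Gamma ratio telescopes since c-a-b = 4 > 0 and a = 1 in Z>0). Value: 539/400.

Key step: from the first term 11/10: the factorial ratio (C = 11/10) (k+a-1)!/(a-1)! is a rising factorial (a)_k.
Term ratio: r(k) = 1 * (k+9/10) (k+1) / [(k+59/10) (k+1)] - poly over poly, x = 1 from leading terms; C = 11/10 at k = 0.


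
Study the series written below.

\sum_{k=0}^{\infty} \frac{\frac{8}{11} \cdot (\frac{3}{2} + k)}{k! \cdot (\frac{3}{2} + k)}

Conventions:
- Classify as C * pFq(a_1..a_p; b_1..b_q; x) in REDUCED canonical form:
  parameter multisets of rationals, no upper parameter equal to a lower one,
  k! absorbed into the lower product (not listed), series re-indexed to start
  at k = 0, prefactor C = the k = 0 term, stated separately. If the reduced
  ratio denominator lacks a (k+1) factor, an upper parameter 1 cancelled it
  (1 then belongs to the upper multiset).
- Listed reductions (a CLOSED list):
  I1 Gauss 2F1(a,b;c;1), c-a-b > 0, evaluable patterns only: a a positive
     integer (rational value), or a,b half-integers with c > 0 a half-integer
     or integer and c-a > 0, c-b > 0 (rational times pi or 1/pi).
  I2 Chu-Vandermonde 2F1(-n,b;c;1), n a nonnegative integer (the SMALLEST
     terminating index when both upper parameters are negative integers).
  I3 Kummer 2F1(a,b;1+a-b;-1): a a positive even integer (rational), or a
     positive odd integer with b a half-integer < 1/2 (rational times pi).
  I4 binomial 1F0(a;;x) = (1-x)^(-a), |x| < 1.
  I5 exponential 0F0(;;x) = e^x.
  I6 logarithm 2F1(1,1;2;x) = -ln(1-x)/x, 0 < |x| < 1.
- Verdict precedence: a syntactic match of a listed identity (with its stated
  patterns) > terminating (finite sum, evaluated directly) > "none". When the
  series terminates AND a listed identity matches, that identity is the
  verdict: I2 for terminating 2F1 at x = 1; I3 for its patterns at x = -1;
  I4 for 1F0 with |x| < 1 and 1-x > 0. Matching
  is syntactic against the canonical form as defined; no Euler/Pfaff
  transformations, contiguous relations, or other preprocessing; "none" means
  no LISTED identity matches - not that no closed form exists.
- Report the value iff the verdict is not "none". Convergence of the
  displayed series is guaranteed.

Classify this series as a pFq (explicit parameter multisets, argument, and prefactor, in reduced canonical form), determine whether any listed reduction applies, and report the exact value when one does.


The series (x = 1) is 0F0: upper {-}, lower {-}, prefactor \frac{8}{11}. Verdict at x = 1: exponential (I5) matches (the 0F0 exponential series at x = 1). Value: \frac{8}{11} \cdot e^{1}.

First insight: t_0 = \frac{8}{11} here, and k + 3/2 divides numerator and denominator alike; prefactor 8/11 after cancelling.
Ratio: r(k) = 1 * 1 / [(k+1)] - rational in k, leading ratio 1; with t_0 = \frac{8}{11}, classification follows.


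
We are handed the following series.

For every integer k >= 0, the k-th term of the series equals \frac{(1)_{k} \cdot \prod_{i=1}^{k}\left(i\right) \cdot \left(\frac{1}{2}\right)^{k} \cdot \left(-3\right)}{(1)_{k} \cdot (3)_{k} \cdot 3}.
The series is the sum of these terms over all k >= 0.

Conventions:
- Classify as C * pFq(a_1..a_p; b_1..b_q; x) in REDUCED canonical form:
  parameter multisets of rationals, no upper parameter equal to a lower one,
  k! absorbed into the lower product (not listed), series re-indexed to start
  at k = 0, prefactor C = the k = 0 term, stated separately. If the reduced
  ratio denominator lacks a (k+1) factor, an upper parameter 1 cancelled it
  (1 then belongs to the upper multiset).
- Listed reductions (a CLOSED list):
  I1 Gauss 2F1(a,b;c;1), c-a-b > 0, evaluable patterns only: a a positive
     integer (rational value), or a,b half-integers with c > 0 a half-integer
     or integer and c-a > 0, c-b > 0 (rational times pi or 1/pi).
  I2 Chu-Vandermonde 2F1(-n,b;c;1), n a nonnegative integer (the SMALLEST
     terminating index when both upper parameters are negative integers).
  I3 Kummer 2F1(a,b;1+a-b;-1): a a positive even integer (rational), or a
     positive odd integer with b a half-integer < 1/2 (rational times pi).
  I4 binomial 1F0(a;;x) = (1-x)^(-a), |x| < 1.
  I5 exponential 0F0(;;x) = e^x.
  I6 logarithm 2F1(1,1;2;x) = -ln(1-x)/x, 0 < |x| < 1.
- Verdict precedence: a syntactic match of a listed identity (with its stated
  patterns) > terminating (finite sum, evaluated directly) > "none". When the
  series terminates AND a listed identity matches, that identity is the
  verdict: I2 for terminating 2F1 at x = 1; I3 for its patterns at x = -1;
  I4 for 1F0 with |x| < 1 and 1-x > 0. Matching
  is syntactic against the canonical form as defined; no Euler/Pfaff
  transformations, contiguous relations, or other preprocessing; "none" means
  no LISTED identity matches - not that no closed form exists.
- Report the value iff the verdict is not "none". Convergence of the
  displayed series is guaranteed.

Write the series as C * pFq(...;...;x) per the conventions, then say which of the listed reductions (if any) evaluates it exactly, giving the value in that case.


This is -1 * 2F1(1, 1; 3; \frac{1}{2}) in reduced canonical form. Verdict: none here - no I1-I6 shape fits x = \frac{1}{2} with lower {3}.

The tell: t_0 = -1 here, and (1)_k (prefactor -1) is k! itself.
Ratio: r(k) = \frac{1}{2} * (k+1) (k+1) / [(k+3) (k+1)] - rational in k. x = \frac{1}{2}; t_0 = -1; negate the roots.


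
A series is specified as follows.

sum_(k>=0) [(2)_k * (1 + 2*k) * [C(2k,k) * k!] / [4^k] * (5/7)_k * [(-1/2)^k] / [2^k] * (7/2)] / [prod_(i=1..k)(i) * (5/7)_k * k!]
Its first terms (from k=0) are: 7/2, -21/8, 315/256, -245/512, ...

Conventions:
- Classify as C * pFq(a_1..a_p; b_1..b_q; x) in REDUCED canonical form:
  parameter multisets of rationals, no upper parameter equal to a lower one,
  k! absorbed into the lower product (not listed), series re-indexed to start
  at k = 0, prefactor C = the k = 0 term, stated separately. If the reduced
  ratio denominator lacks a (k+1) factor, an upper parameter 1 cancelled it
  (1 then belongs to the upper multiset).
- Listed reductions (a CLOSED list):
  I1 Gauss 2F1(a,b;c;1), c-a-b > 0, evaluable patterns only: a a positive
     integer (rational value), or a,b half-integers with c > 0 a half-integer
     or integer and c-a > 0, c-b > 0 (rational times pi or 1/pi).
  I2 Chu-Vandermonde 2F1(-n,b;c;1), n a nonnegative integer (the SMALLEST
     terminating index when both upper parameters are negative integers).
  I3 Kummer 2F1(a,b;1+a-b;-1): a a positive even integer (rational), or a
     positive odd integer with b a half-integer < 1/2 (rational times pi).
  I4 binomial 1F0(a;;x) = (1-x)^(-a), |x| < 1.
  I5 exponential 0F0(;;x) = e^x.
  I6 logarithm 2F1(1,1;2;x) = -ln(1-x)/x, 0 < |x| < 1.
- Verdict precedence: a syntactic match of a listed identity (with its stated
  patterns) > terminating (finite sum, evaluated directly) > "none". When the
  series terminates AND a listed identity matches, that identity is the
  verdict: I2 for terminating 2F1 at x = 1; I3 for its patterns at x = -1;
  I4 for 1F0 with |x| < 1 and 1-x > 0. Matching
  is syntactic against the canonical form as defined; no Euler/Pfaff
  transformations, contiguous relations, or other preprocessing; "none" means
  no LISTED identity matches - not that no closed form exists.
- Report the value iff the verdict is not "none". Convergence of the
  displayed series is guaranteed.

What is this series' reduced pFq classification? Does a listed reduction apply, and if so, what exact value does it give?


The series (x = -1/4) is 2F1: upper {3/2, 2}, lower {1}, prefactor 7/2. Verdict: none. No listed pattern accepts 2F1(3/2, 2; 1; -1/4).

First insight: x = (-1/4) and the lower running product (C = 7/2, x = -1/4) is a rising factorial.
Step ratio: r(k) = (-1/4) * (k+3/2) (k+2) / [(k+1) (k+1)] - poly over poly, x = (-1/4) from leading terms; C = 7/2 at k = 0.


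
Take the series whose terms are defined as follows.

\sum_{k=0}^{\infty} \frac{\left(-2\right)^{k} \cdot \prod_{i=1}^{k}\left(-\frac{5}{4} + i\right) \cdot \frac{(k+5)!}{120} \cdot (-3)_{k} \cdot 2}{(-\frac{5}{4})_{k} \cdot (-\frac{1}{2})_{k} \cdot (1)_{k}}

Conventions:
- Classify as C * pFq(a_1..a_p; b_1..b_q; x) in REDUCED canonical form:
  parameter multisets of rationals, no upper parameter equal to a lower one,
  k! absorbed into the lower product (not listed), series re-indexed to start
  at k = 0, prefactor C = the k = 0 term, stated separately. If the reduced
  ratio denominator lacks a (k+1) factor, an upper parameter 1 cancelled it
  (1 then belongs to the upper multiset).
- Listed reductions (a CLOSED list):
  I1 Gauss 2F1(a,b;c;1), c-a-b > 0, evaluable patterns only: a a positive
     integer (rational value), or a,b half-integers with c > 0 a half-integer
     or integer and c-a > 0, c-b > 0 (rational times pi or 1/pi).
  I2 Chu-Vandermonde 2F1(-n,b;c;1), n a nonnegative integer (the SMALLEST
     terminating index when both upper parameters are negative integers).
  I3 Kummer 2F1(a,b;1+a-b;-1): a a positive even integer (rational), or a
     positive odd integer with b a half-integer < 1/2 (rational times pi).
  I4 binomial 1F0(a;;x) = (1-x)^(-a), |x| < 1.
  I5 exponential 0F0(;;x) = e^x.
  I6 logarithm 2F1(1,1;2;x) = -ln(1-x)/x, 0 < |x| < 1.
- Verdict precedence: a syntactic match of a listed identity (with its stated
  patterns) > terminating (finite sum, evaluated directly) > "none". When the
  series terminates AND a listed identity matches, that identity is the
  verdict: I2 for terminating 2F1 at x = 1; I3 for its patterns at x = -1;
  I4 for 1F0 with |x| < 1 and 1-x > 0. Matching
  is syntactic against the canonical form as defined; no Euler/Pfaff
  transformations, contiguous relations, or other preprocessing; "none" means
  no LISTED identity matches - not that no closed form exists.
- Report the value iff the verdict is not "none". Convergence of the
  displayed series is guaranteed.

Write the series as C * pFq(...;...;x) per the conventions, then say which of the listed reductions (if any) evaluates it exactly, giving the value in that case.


Key observation: t_0 = 2 here, and (1)_k (C = 2, x = -2) is k! itself.
Term ratio: r(k) = -2 * (k-3) (k-\frac{1}{4}) (k+6) / [(k-\frac{5}{4}) (k-\frac{1}{2}) (k+1)] ; factor over Q: parameters, x = -2, and C = 2.

Canonical form: C = 2 times 3F2 with upper {-3, -\frac{1}{4}, 6}, lower {-\frac{5}{4}, -\frac{1}{2}}, x = -2. Verdict: terminating - upper parameter -3 makes this a finite sum (last index 3), evaluated exactly. Value: \frac{112314}{5}.


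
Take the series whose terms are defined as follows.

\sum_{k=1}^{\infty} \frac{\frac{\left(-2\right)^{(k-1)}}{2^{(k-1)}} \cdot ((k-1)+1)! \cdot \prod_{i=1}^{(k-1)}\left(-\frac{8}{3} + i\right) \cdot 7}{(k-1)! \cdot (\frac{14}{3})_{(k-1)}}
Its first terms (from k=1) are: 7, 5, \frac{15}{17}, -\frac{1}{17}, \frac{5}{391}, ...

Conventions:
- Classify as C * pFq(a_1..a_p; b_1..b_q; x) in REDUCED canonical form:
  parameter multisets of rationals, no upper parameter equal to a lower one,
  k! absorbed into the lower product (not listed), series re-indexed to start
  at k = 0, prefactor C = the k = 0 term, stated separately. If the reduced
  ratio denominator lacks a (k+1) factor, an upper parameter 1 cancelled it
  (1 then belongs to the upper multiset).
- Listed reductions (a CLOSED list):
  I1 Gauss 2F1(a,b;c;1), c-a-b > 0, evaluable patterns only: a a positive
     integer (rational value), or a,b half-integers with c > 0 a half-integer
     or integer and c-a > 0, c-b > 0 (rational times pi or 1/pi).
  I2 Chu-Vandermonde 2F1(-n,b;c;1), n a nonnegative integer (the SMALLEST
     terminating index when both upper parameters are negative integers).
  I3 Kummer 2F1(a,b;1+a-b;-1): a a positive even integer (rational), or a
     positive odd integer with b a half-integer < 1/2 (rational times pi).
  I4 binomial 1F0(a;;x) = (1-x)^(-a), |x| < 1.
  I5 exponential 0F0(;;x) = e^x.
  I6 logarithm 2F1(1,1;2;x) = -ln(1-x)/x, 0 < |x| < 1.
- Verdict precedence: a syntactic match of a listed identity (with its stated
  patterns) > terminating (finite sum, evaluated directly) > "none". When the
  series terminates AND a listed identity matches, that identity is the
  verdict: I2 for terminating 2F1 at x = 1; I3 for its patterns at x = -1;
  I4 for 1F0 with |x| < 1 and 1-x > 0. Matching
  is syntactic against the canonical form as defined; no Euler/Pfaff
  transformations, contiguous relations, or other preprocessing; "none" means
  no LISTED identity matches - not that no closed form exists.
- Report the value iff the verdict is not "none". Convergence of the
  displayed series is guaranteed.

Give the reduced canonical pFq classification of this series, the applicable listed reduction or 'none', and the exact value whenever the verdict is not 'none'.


Reduced: x = -1, 2F1, upper = {-\frac{5}{3}, 2}, lower = {\frac{14}{3}}, C = 7. Verdict: Kummer's theorem (I3) fires (x = -1; c = \frac{14}{3} equals 1+a-b for upper {-\frac{5}{3}, 2}: listed pattern). Exact value: \frac{77}{6}.

The tell: from the first term 7: the two k-th powers (C = 7) combine into one argument.
Term ratio: r(k) = -1 * (k-\frac{5}{3}) (k+2) / [(k+\frac{14}{3}) (k+1)] - rational in k. x = -1; t_0 = 7; negate the roots.


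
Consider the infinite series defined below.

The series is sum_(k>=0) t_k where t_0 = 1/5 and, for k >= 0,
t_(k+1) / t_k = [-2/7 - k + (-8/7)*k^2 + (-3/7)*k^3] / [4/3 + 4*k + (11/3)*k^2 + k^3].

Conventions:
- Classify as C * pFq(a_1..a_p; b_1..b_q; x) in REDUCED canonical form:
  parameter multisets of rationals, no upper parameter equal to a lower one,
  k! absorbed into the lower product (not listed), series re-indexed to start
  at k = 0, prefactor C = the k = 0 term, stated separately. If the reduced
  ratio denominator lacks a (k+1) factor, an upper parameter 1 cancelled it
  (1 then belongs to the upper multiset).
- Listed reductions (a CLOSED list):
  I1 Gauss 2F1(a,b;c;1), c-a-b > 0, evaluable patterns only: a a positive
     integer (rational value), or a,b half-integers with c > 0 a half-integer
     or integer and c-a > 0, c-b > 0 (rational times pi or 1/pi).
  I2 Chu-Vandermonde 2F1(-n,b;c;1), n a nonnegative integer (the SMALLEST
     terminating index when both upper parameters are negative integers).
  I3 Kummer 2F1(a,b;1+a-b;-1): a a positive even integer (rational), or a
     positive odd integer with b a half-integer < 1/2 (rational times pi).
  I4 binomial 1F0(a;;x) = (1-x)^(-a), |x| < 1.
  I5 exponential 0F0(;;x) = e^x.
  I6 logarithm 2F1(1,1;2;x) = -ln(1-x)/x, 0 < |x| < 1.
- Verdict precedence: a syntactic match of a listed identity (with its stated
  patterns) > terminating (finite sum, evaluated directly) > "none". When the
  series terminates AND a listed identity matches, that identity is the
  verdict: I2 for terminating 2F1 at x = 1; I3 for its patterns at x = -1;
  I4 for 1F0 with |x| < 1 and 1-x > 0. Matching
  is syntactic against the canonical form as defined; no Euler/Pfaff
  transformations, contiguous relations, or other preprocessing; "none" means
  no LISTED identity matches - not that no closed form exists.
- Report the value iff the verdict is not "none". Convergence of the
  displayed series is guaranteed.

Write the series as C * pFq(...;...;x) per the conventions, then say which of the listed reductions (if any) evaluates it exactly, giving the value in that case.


x = -3/7 here; the reduced form reads 2F1, upper {1, 1}, lower {2}, C = 1/5. Verdict: logarithm (I6) matches (the logarithm: parameters (1,1;2), x = -3/7). Its exact value is (7/15) * ln(10/7).

First insight: t_0 = 1/5 here, and roots of the ratio polynomials (C = 1/5) are the negated parameters.
Term ratio: r(k) = (-3/7) * (k+1) (k+1) / [(k+2) (k+1)] - poly over poly, x = (-3/7) from leading terms; C = 1/5 at k = 0.


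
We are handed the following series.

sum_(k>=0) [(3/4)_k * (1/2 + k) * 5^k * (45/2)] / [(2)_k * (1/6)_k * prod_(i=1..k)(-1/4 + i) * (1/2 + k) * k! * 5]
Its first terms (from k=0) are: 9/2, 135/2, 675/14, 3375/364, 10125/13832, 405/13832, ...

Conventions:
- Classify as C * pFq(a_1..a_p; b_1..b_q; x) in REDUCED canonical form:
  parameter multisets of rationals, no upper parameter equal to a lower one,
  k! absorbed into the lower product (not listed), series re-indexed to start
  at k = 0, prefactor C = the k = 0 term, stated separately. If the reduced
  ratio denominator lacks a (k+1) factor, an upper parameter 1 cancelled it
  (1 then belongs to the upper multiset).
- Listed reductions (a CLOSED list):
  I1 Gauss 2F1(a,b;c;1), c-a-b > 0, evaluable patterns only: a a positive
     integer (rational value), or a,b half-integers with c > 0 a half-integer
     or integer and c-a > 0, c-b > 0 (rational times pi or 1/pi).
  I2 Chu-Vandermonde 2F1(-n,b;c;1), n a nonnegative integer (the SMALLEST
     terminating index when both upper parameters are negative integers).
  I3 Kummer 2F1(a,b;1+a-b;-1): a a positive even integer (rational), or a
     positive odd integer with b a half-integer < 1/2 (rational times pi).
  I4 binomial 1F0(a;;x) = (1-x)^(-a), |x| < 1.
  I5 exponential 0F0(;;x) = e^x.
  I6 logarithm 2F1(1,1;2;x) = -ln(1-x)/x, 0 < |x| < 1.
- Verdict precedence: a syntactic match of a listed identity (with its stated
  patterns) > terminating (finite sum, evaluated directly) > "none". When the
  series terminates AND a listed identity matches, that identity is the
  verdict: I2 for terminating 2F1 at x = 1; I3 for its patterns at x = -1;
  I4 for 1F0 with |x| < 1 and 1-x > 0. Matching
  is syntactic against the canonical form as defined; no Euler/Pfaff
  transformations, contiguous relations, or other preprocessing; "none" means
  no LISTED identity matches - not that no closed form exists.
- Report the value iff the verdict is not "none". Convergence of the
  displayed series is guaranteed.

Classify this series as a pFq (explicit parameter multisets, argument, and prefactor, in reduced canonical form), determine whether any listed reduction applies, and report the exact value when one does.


Reduced: x = 5, 0F2, upper = {-}, lower = {1/6, 2}, C = 9/2. Verdict: none - at argument 5 the multisets {-} ; {1/6, 2} match no listed identity.

Structural cue: t_0 being 9/2, the parameter 3/4 appears in both the upper and lower lists and cancels (alongside the other common factor).
Term ratio: r(k) = 5 * 1 / [(k+1/6) (k+2) (k+1)] - rational in k. x = 5; t_0 = 9/2; negate the roots.


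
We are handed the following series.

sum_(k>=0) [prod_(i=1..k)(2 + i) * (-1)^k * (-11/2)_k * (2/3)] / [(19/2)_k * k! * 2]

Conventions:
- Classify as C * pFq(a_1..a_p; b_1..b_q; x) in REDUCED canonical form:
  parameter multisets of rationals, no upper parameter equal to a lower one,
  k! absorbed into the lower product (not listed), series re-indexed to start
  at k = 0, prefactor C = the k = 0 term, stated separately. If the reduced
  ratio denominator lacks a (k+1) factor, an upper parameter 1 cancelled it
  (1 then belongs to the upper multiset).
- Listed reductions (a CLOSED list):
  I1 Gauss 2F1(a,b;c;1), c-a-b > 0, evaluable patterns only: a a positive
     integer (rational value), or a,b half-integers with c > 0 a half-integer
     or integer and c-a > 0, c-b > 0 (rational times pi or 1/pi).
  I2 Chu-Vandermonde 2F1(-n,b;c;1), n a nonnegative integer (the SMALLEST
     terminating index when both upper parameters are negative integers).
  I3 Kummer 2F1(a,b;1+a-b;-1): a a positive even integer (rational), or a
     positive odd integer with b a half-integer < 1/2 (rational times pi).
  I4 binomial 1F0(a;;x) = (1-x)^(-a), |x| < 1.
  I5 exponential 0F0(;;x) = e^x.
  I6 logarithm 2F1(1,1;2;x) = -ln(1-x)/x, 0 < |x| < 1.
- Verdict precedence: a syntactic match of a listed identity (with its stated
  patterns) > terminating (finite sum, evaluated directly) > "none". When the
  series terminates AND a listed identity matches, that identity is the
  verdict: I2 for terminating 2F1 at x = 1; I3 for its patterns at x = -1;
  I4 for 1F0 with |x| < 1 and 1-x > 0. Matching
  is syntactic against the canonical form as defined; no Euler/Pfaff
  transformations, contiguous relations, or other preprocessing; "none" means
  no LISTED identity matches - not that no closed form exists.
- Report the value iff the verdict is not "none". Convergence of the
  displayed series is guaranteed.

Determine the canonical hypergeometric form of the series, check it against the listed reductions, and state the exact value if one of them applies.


The series (x = -1) is 2F1: upper {-11/2, 3}, lower {19/2}, prefactor 1/3. Verdict: Kummer (I3) fires (x = -1; c = 19/2 equals 1+a-b for upper {-11/2, 3}: listed pattern). Value: (36465/65536) * pi.

Key observation: with t_0 = 1/3, the constant factors (C = 1/3, x = -1) combine into one prefactor.
Adjacent-term ratio: r(k) = (-1) * (k-11/2) (k+3) / [(k+19/2) (k+1)] - rational; roots negated = parameters, x = (-1), C = 1/3.
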